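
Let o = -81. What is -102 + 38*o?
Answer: -3180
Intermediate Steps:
-102 + 38*o = -102 + 38*(-81) = -102 - 3078 = -3180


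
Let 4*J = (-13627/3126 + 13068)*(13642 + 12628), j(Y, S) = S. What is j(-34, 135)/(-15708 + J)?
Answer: 844020/536295013619 ≈ 1.5738e-6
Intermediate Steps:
J = 536393220035/6252 (J = ((-13627/3126 + 13068)*(13642 + 12628))/4 = ((-13627*1/3126 + 13068)*26270)/4 = ((-13627/3126 + 13068)*26270)/4 = ((40836941/3126)*26270)/4 = (¼)*(536393220035/1563) = 536393220035/6252 ≈ 8.5795e+7)
j(-34, 135)/(-15708 + J) = 135/(-15708 + 536393220035/6252) = 135/(536295013619/6252) = 135*(6252/536295013619) = 844020/536295013619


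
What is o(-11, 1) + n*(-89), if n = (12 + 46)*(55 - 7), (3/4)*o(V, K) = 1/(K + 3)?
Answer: -743327/3 ≈ -2.4778e+5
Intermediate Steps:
o(V, K) = 4/(3*(3 + K)) (o(V, K) = 4/(3*(K + 3)) = 4/(3*(3 + K)))
n = 2784 (n = 58*48 = 2784)
o(-11, 1) + n*(-89) = 4/(3*(3 + 1)) + 2784*(-89) = (4/3)/4 - 247776 = (4/3)*(¼) - 247776 = ⅓ - 247776 = -743327/3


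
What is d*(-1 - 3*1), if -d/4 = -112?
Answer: -1792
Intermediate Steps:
d = 448 (d = -4*(-112) = 448)
d*(-1 - 3*1) = 448*(-1 - 3*1) = 448*(-1 - 3) = 448*(-4) = -1792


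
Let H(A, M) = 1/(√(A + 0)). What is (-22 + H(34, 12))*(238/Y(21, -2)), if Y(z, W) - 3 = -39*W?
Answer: -5236/81 + 7*√34/81 ≈ -64.138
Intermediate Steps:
H(A, M) = A^(-½) (H(A, M) = 1/(√A) = A^(-½))
Y(z, W) = 3 - 39*W
(-22 + H(34, 12))*(238/Y(21, -2)) = (-22 + 34^(-½))*(238/(3 - 39*(-2))) = (-22 + √34/34)*(238/(3 + 78)) = (-22 + √34/34)*(238/81) = -5236/81 + 7*√34/81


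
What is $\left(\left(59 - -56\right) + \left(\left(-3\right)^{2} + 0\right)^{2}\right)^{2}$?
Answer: $38416$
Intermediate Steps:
$\left(\left(59 - -56\right) + \left(\left(-3\right)^{2} + 0\right)^{2}\right)^{2} = \left(\left(59 + 56\right) + \left(9 + 0\right)^{2}\right)^{2} = \left(115 + 9^{2}\right)^{2} = \left(115 + 81\right)^{2} = 196^{2} = 38416$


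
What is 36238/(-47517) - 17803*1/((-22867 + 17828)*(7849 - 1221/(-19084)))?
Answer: -27336282254762750/35865810452226531 ≈ -0.76218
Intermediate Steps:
36238/(-47517) - 17803*1/((-22867 + 17828)*(7849 - 1221/(-19084))) = 36238*(-1/47517) - 17803*(-1/(5039*(7849 - 1221*(-1/19084)))) = -36238/47517 - 17803*(-1/(5039*(7849 + 1221/19084))) = -36238/47517 - 17803/((149791537/19084)*(-5039)) = -36238/47517 - 17803/(-754799554943/19084) = -36238/47517 - 17803*(-19084/754799554943) = -36238/47517 + 339752452/754799554943 = -27336282254762750/35865810452226531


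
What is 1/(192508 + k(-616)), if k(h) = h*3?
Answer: 1/190660 ≈ 5.2449e-6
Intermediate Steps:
k(h) = 3*h
1/(192508 + k(-616)) = 1/(192508 + 3*(-616)) = 1/(192508 - 1848) = 1/190660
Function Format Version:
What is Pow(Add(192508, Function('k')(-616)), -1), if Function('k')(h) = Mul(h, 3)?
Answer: Rational(1, 190660) ≈ 5.2449e-6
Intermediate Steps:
Function('k')(h) = Mul(3, h)
Pow(Add(192508, Function('k')(-616)), -1) = Pow(Add(192508, Mul(3, -616)), -1) = Pow(Add(192508, -1848), -1) = Pow(190660, -1) = Rational(1, 190660)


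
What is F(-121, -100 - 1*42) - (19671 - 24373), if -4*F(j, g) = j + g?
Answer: 19071/4 ≈ 4767.8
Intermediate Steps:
F(j, g) = -g/4 - j/4 (F(j, g) = -(j + g)/4 = -(g + j)/4 = -g/4 - j/4)
F(-121, -100 - 1*42) - (19671 - 24373) = (-(-100 - 1*42)/4 - 1/4*(-121)) - (19671 - 24373) = (-(-100 - 42)/4 + 121/4) - 1*(-4702) = (-1/4*(-142) + 121/4) + 4702 = (71/2 + 121/4) + 4702 = 263/4 + 4702 = 19071/4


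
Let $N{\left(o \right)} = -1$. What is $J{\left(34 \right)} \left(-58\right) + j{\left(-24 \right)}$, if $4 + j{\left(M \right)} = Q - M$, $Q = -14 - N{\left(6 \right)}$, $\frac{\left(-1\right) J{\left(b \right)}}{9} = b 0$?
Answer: $7$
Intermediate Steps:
$J{\left(b \right)} = 0$ ($J{\left(b \right)} = - 9 b 0 = \left(-9\right) 0 = 0$)
$Q = -13$ ($Q = -14 - -1 = -14 + 1 = -13$)
$j{\left(M \right)} = -17 - M$ ($j{\left(M \right)} = -4 - \left(13 + M\right) = -17 - M$)
$J{\left(34 \right)} \left(-58\right) + j{\left(-24 \right)} = 0 \left(-58\right) - -7 = 0 + \left(-17 + 24\right) = 0 + 7 = 7$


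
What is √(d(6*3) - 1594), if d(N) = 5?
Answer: I*√1589 ≈ 39.862*I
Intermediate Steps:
√(d(6*3) - 1594) = √(5 - 1594) = √(-1589) = I*√1589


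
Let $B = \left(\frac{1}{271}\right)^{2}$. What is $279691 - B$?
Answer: $\frac{20540786730}{73441} \approx 2.7969 \cdot 10^{5}$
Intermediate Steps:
$B = \frac{1}{73441}$ ($B = \left(\frac{1}{271}\right)^{2} = \frac{1}{73441} \approx 1.3616 \cdot 10^{-5}$)
$279691 - B = 279691 - \frac{1}{73441} = \frac{20540786730}{73441}$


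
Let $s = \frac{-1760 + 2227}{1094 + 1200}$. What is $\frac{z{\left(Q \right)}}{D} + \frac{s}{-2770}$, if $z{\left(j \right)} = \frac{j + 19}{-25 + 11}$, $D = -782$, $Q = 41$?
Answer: $\frac{94037521}{17391938060} \approx 0.005407$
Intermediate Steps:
$z{\left(j \right)} = - \frac{19}{14} - \frac{j}{14}$ ($z{\left(j \right)} = \frac{19 + j}{-14} = \left(19 + j\right) \left(- \frac{1}{14}\right) = - \frac{19}{14} - \frac{j}{14}$)
$s = \frac{467}{2294} \approx 0.20357$
$\frac{z{\left(Q \right)}}{D} + \frac{s}{-2770} = \frac{- \frac{19}{14} - \frac{41}{14}}{-782} + \frac{467}{2294 \left(-2770\right)} = \left(- \frac{19}{14} - \frac{41}{14}\right) \left(- \frac{1}{782}\right) + \frac{467}{2294} \left(- \frac{1}{2770}\right) = \left(- \frac{30}{7}\right) \left(- \frac{1}{782}\right) - \frac{467}{6354380} = \frac{15}{2737} - \frac{467}{6354380} = \frac{94037521}{17391938060}$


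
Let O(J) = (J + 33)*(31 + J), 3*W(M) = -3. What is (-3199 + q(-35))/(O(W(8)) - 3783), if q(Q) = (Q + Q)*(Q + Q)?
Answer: -567/941 ≈ -0.60255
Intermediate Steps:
q(Q) = 4*Q**2 (q(Q) = (2*Q)*(2*Q) = 4*Q**2)
W(M) = -1 (W(M) = (1/3)*(-3) = -1)
O(J) = (31 + J)*(33 + J) (O(J) = (33 + J)*(31 + J) = (31 + J)*(33 + J))
(-3199 + q(-35))/(O(W(8)) - 3783) = (-3199 + 4*(-35)**2)/((1023 + (-1)**2 + 64*(-1)) - 3783) = (-3199 + 4*1225)/((1023 + 1 - 64) - 3783) = (-3199 + 4900)/(960 - 3783) = 1701/(-2823) = 1701*(-1/2823) = -567/941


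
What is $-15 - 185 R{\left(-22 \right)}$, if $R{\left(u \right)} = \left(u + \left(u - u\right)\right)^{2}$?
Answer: $-89555$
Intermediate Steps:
$R{\left(u \right)} = u^{2}$ ($R{\left(u \right)} = \left(u + 0\right)^{2} = u^{2}$)
$-15 - 185 R{\left(-22 \right)} = -15 - 185 \left(-22\right)^{2} = -15 - 89540 = -89555$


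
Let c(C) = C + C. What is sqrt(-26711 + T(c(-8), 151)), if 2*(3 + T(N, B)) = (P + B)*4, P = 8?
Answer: 2*I*sqrt(6599) ≈ 162.47*I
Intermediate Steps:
c(C) = 2*C
T(N, B) = 13 + 2*B (T(N, B) = -3 + ((8 + B)*4)/2 = -3 + (32 + 4*B)/2 = -3 + (16 + 2*B) = 13 + 2*B)
sqrt(-26711 + T(c(-8), 151)) = sqrt(-26711 + (13 + 2*151)) = sqrt(-26711 + (13 + 302)) = sqrt(-26711 + 315) = sqrt(-26396) = 2*I*sqrt(6599)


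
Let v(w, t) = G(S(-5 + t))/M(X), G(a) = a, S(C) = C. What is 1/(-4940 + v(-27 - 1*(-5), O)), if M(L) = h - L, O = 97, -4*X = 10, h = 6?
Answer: -17/83796 ≈ -0.00020287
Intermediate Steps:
X = -5/2 (X = -1/4*10 = -5/2 ≈ -2.5000)
M(L) = 6 - L
v(w, t) = -10/17 + 2*t/17 (v(w, t) = (-5 + t)/(6 - 1*(-5/2)) = (-5 + t)/(6 + 5/2) = (-5 + t)/(17/2) = (-5 + t)*(2/17) = -10/17 + 2*t/17)
1/(-4940 + v(-27 - 1*(-5), O)) = 1/(-4940 + (-10/17 + (2/17)*97)) = 1/(-4940 + (-10/17 + 194/17)) = 1/(-4940 + 184/17) = 1/(-83796/17) = -17/83796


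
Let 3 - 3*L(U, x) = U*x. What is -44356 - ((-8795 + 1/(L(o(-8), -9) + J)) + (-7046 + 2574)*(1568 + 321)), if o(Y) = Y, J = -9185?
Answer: 77458128777/9208 ≈ 8.4120e+6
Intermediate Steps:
L(U, x) = 1 - U*x/3
-44356 - ((-8795 + 1/(L(o(-8), -9) + J)) + (-7046 + 2574)*(1568 + 321)) = -44356 - ((-8795 + 1/((1 - ⅓*(-8)*(-9)) - 9185)) + (-7046 + 2574)*(1568 + 321)) = -44356 - ((-8795 + 1/((1 - 24) - 9185)) - 4472*1889) = -44356 - ((-8795 + 1/(-23 - 9185)) - 8447608) = -44356 - ((-8795 + 1/(-9208)) - 8447608) = -44356 - ((-8795 - 1/9208) - 8447608) = -44356 - (-80984361/9208 - 8447608) = -44356 - 1*(-77866558825/9208) = -44356 + 77866558825/9208 = 77458128777/9208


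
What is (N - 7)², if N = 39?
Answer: 1024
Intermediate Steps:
(N - 7)² = (39 - 7)² = 32² = 1024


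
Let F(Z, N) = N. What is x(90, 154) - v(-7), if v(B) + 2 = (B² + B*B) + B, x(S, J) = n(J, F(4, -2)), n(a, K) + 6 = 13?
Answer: -82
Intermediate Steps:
n(a, K) = 7 (n(a, K) = -6 + 13 = 7)
x(S, J) = 7
v(B) = -2 + B + 2*B² (v(B) = -2 + ((B² + B*B) + B) = -2 + ((B² + B²) + B) = -2 + (2*B² + B) = -2 + (B + 2*B²) = -2 + B + 2*B²)
x(90, 154) - v(-7) = 7 - (-2 - 7 + 2*(-7)²) = 7 - (-2 - 7 + 2*49) = 7 - (-2 - 7 + 98) = 7 - 1*89 = 7 - 89 = -82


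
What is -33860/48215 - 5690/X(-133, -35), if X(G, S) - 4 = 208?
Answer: -28152167/1022158 ≈ -27.542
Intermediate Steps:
X(G, S) = 212 (X(G, S) = 4 + 208 = 212)
-33860/48215 - 5690/X(-133, -35) = -33860/48215 - 5690/212 = -33860*1/48215 - 5690*1/212 = -6772/9643 - 2845/106 = -28152167/1022158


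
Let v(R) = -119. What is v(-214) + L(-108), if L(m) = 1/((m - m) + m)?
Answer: -12853/108 ≈ -119.01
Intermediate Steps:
L(m) = 1/m (L(m) = 1/(0 + m) = 1/m)
v(-214) + L(-108) = -119 + 1/(-108) = -119 - 1/108 = -12853/108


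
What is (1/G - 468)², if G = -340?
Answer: 25319492641/115600 ≈ 2.1903e+5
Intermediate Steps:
(1/G - 468)² = (1/(-340) - 468)² = (-1/340 - 468)² = (-159121/340)² = 25319492641/115600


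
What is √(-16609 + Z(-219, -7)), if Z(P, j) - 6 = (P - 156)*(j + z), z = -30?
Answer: 2*I*√682 ≈ 52.23*I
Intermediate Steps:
Z(P, j) = 6 + (-156 + P)*(-30 + j) (Z(P, j) = 6 + (P - 156)*(j - 30) = 6 + (-156 + P)*(-30 + j))
√(-16609 + Z(-219, -7)) = √(-16609 + (4686 - 156*(-7) - 30*(-219) - 219*(-7))) = √(-16609 + (4686 + 1092 + 6570 + 1533)) = √(-16609 + 13881) = √(-2728) = 2*I*√682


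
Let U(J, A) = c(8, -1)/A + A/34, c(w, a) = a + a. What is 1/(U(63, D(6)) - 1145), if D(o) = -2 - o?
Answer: -68/77859 ≈ -0.00087337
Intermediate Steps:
c(w, a) = 2*a
U(J, A) = -2/A + A/34 (U(J, A) = (2*(-1))/A + A/34 = -2/A + A*(1/34) = -2/A + A/34)
1/(U(63, D(6)) - 1145) = 1/((-2/(-2 - 1*6) + (-2 - 1*6)/34) - 1145) = 1/((-2/(-2 - 6) + (-2 - 6)/34) - 1145) = 1/((-2/(-8) + (1/34)*(-8)) - 1145) = 1/((-2*(-1/8) - 4/17) - 1145) = 1/((1/4 - 4/17) - 1145) = 1/(1/68 - 1145) = 1/(-77859/68) = -68/77859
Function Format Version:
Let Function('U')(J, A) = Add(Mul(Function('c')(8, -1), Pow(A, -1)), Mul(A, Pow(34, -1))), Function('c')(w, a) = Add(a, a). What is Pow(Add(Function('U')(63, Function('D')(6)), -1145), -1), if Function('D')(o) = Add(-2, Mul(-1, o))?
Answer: Rational(-68, 77859) ≈ -0.00087337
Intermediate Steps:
Function('c')(w, a) = Mul(2, a)
Function('U')(J, A) = Add(Mul(-2, Pow(A, -1)), Mul(Rational(1, 34), A)) (Function('U')(J, A) = Add(Mul(Mul(2, -1), Pow(A, -1)), Mul(A, Pow(34, -1))) = Add(Mul(-2, Pow(A, -1)), Mul(A, Rational(1, 34))) = Add(Mul(-2, Pow(A, -1)), Mul(Rational(1, 34), A)))
Pow(Add(Function('U')(63, Function('D')(6)), -1145), -1) = Pow(Add(Add(Mul(-2, Pow(Add(-2, Mul(-1, 6)), -1)), Mul(Rational(1, 34), Add(-2, Mul(-1, 6)))), -1145), -1) = Pow(Add(Add(Mul(-2, Pow(Add(-2, -6), -1)), Mul(Rational(1, 34), Add(-2, -6))), -1145), -1) = Pow(Add(Add(Mul(-2, Pow(-8, -1)), Mul(Rational(1, 34), -8)), -1145), -1) = Pow(Add(Add(Mul(-2, Rational(-1, 8)), Rational(-4, 17)), -1145), -1) = Pow(Add(Add(Rational(1, 4), Rational(-4, 17)), -1145), -1) = Pow(Add(Rational(1, 68), -1145), -1) = Pow(Rational(-77859, 68), -1) = Rational(-68, 77859)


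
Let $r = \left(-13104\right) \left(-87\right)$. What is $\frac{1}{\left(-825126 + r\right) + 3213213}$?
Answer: $\frac{1}{3528135} \approx 2.8344 \cdot 10^{-7}$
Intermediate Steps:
$r = 1140048$
$\frac{1}{\left(-825126 + r\right) + 3213213} = \frac{1}{\left(-825126 + 1140048\right) + 3213213} = \frac{1}{314922 + 3213213} = \frac{1}{3528135}$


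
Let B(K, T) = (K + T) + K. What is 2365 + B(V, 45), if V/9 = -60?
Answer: 1330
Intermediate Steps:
V = -540 (V = 9*(-60) = -540)
B(K, T) = T + 2*K
2365 + B(V, 45) = 2365 + (45 + 2*(-540)) = 2365 + (45 - 1080) = 2365 - 1035 = 1330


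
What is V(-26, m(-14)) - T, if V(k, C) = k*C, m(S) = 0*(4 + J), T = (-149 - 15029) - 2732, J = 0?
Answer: 17910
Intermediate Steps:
T = -17910 (T = -15178 - 2732 = -17910)
m(S) = 0 (m(S) = 0*(4 + 0) = 0*4 = 0)
V(k, C) = C*k
V(-26, m(-14)) - T = 0*(-26) - 1*(-17910) = 0 + 17910 = 17910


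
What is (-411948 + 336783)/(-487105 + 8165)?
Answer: 15033/95788 ≈ 0.15694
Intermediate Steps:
(-411948 + 336783)/(-487105 + 8165) = -75165/(-478940) = -75165*(-1/478940) = 15033/95788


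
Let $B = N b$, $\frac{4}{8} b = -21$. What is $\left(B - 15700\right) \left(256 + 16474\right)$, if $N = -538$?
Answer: $115370080$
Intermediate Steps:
$b = -42$ ($b = 2 \left(-21\right) = -42$)
$B = 22596$ ($B = \left(-538\right) \left(-42\right) = 22596$)
$\left(B - 15700\right) \left(256 + 16474\right) = \left(22596 - 15700\right) \left(256 + 16474\right) = 6896 \cdot 16730 = 115370080$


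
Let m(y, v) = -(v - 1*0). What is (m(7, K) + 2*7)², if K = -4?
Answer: 324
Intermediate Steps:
m(y, v) = -v (m(y, v) = -(v + 0) = -v)
(m(7, K) + 2*7)² = (-1*(-4) + 2*7)² = (4 + 14)² = 18² = 324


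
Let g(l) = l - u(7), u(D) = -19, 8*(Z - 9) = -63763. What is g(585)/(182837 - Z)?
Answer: 4832/1526387 ≈ 0.0031656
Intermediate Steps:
Z = -63691/8 (Z = 9 + (1/8)*(-63763) = 9 - 63763/8 = -63691/8 ≈ -7961.4)
g(l) = 19 + l (g(l) = l - 1*(-19) = l + 19 = 19 + l)
g(585)/(182837 - Z) = (19 + 585)/(182837 - 1*(-63691/8)) = 604/(182837 + 63691/8) = 604/(1526387/8) = 604*(8/1526387) = 4832/1526387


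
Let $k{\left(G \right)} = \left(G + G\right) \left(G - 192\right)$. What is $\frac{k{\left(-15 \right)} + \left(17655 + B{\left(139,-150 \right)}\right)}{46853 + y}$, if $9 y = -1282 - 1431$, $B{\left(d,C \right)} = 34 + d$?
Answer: $\frac{15453}{29926} \approx 0.51637$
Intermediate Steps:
$y = - \frac{2713}{9}$ ($y = \frac{-1282 - 1431}{9} = \frac{1}{9} \left(-2713\right) = - \frac{2713}{9} \approx -301.44$)
$k{\left(G \right)} = 2 G \left(-192 + G\right)$
$\frac{k{\left(-15 \right)} + \left(17655 + B{\left(139,-150 \right)}\right)}{46853 + y} = \frac{2 \left(-15\right) \left(-192 - 15\right) + \left(17655 + \left(34 + 139\right)\right)}{46853 - \frac{2713}{9}} = \frac{2 \left(-15\right) \left(-207\right) + \left(17655 + 173\right)}{\frac{418964}{9}} = \left(6210 + 17828\right) \frac{9}{418964} = 24038 \cdot \frac{9}{418964} = \frac{15453}{29926}$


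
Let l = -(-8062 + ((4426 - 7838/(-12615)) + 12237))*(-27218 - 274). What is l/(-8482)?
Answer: -17144493574/614945 ≈ -27880.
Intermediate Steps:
l = 34288987148/145 (l = -(-8062 + ((4426 - 7838*(-1/12615)) + 12237))*(-27492) = -(-8062 + ((4426 + 7838/12615) + 12237))*(-27492) = -(-8062 + (55841828/12615 + 12237))*(-27492) = -(-8062 + 210211583/12615)*(-27492) = -108509453*(-27492)/12615 = -1*(-34288987148/145) = 34288987148/145 ≈ 2.3648e+8)
l/(-8482) = (34288987148/145)/(-8482) = (34288987148/145)*(-1/8482) = -17144493574/614945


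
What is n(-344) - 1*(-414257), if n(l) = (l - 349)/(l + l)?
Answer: 285009509/688 ≈ 4.1426e+5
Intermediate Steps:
n(l) = (-349 + l)/(2*l) (n(l) = (-349 + l)/((2*l)) = (-349 + l)*(1/(2*l)) = (-349 + l)/(2*l))
n(-344) - 1*(-414257) = (½)*(-349 - 344)/(-344) - 1*(-414257) = (½)*(-1/344)*(-693) + 414257 = 693/688 + 414257 = 285009509/688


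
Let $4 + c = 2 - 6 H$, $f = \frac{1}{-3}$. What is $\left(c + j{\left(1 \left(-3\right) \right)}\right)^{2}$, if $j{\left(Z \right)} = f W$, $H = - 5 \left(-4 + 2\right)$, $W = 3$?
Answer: $3969$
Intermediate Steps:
$H = 10$ ($H = \left(-5\right) \left(-2\right) = 10$)
$f = - \frac{1}{3} \approx -0.33333$
$c = -62$ ($c = -4 + \left(2 - 60\right) = -4 - 58 = -62$)
$j{\left(Z \right)} = -1$ ($j{\left(Z \right)} = \left(- \frac{1}{3}\right) 3 = -1$)
$\left(c + j{\left(1 \left(-3\right) \right)}\right)^{2} = \left(-62 - 1\right)^{2} = \left(-63\right)^{2} = 3969$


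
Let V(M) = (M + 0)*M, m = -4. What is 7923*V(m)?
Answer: 126768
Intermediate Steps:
V(M) = M² (V(M) = M*M = M²)
7923*V(m) = 7923*(-4)² = 7923*16 = 126768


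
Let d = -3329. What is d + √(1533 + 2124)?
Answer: -3329 + √3657 ≈ -3268.5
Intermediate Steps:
d + √(1533 + 2124) = -3329 + √(1533 + 2124) = -3329 + √3657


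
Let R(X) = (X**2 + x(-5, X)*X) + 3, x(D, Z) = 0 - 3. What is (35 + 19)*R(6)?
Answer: 1134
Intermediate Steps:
x(D, Z) = -3
R(X) = 3 + X**2 - 3*X (R(X) = (X**2 - 3*X) + 3 = 3 + X**2 - 3*X)
(35 + 19)*R(6) = (35 + 19)*(3 + 6**2 - 3*6) = 54*(3 + 36 - 18) = 54*21 = 1134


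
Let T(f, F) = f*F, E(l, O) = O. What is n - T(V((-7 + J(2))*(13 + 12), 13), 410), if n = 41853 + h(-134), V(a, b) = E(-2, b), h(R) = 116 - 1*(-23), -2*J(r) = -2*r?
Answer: 36662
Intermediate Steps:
J(r) = r (J(r) = -(-1)*r = r)
h(R) = 139 (h(R) = 116 + 23 = 139)
V(a, b) = b
T(f, F) = F*f
n = 41992 (n = 41853 + 139 = 41992)
n - T(V((-7 + J(2))*(13 + 12), 13), 410) = 41992 - 410*13 = 41992 - 1*5330 = 41992 - 5330 = 36662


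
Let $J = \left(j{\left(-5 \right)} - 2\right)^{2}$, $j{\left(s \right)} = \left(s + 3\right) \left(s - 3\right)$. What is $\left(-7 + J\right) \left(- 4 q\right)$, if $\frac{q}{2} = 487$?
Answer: $-736344$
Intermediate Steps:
$q = 974$ ($q = 2 \cdot 487 = 974$)
$j{\left(s \right)} = \left(-3 + s\right) \left(3 + s\right)$ ($j{\left(s \right)} = \left(3 + s\right) \left(-3 + s\right) = \left(-3 + s\right) \left(3 + s\right)$)
$J = 196$ ($J = \left(\left(-9 + \left(-5\right)^{2}\right) - 2\right)^{2} = \left(\left(-9 + 25\right) - 2\right)^{2} = \left(16 - 2\right)^{2} = 14^{2} = 196$)
$\left(-7 + J\right) \left(- 4 q\right) = \left(-7 + 196\right) \left(\left(-4\right) 974\right) = 189 \left(-3896\right) = -736344$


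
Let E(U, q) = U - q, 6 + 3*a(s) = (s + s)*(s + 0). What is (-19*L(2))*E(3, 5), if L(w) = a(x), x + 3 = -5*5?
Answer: 59356/3 ≈ 19785.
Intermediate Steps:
x = -28 (x = -3 - 5*5 = -3 - 25 = -28)
a(s) = -2 + 2*s²/3 (a(s) = -2 + ((s + s)*(s + 0))/3 = -2 + ((2*s)*s)/3 = -2 + (2*s²)/3 = -2 + 2*s²/3)
L(w) = 1562/3 (L(w) = -2 + (⅔)*(-28)² = -2 + (⅔)*784 = -2 + 1568/3 = 1562/3)
(-19*L(2))*E(3, 5) = (-19*1562/3)*(3 - 1*5) = -29678*(3 - 5)/3 = -29678/3*(-2) = 59356/3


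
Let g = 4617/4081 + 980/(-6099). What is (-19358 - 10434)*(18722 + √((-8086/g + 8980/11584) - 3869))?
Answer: -557765824 - 7448*I*√3732262876985651654198743/4372906243 ≈ -5.5777e+8 - 3.2905e+6*I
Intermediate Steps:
g = 24159703/24890019 (g = 4617*(1/4081) + 980*(-1/6099) = 4617/4081 - 980/6099 = 24159703/24890019 ≈ 0.97066)
(-19358 - 10434)*(18722 + √((-8086/g + 8980/11584) - 3869)) = (-19358 - 10434)*(18722 + √((-8086/24159703/24890019 + 8980/11584) - 3869)) = -29792*(18722 + √((-8086*24890019/24159703 + 8980*(1/11584)) - 3869)) = -29792*(18722 + √((-201260693634/24159703 + 2245/2896) - 3869)) = -29792*(18722 + √(-582796730230829/69966499888 - 3869)) = -29792*(18722 + √(-853497118297501/69966499888)) = -29792*(18722 + I*√3732262876985651654198743/17491624972) = -557765824 - 7448*I*√3732262876985651654198743/4372906243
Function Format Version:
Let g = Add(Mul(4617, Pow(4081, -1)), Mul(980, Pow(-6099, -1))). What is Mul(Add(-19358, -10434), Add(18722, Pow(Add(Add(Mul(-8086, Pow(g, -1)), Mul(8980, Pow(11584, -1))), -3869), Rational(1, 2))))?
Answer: Add(-557765824, Mul(Rational(-7448, 4372906243), I, Pow(3732262876985651654198743, Rational(1, 2)))) ≈ Add(-5.5777e+8, Mul(-3.2905e+6, I))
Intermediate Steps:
g = Rational(24159703, 24890019) (g = Add(Mul(4617, Rational(1, 4081)), Mul(980, Rational(-1, 6099))) = Add(Rational(4617, 4081), Rational(-980, 6099)) = Rational(24159703, 24890019) ≈ 0.97066)
Mul(Add(-19358, -10434), Add(18722, Pow(Add(Add(Mul(-8086, Pow(g, -1)), Mul(8980, Pow(11584, -1))), -3869), Rational(1, 2)))) = Mul(Add(-19358, -10434), Add(18722, Pow(Add(Add(Mul(-8086, Pow(Rational(24159703, 24890019), -1)), Mul(8980, Pow(11584, -1))), -3869), Rational(1, 2)))) = Mul(-29792, Add(18722, Pow(Add(Add(Mul(-8086, Rational(24890019, 24159703)), Mul(8980, Rational(1, 11584))), -3869), Rational(1, 2)))) = Mul(-29792, Add(18722, Pow(Add(Add(Rational(-201260693634, 24159703), Rational(2245, 2896)), -3869), Rational(1, 2)))) = Mul(-29792, Add(18722, Pow(Add(Rational(-582796730230829, 69966499888), -3869), Rational(1, 2)))) = Mul(-29792, Add(18722, Pow(Rational(-853497118297501, 69966499888), Rational(1, 2)))) = Mul(-29792, Add(18722, Mul(Rational(1, 17491624972), I, Pow(3732262876985651654198743, Rational(1, 2))))) = Add(-557765824, Mul(Rational(-7448, 4372906243), I, Pow(3732262876985651654198743, Rational(1, 2))))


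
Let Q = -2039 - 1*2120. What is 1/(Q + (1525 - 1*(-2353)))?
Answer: -1/281 ≈ -0.0035587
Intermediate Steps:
Q = -4159 (Q = -2039 - 2120 = -4159)
1/(Q + (1525 - 1*(-2353))) = 1/(-4159 + (1525 - 1*(-2353))) = 1/(-4159 + (1525 + 2353)) = 1/(-4159 + 3878) = 1/(-281) = -1/281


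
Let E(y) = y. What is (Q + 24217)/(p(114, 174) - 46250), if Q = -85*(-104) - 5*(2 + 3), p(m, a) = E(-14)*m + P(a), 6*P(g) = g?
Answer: -33032/47817 ≈ -0.69080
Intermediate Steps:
P(g) = g/6
p(m, a) = -14*m + a/6
Q = 8815 (Q = 8840 - 5*5 = 8840 - 25 = 8815)
(Q + 24217)/(p(114, 174) - 46250) = (8815 + 24217)/((-14*114 + (1/6)*174) - 46250) = 33032/((-1596 + 29) - 46250) = 33032/(-1567 - 46250) = 33032/(-47817) = 33032*(-1/47817) = -33032/47817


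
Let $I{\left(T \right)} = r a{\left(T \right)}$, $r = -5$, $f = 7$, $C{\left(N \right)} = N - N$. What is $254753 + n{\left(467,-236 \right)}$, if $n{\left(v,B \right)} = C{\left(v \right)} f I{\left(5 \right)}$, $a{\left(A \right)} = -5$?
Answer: $254753$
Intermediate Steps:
$C{\left(N \right)} = 0$
$I{\left(T \right)} = 25$ ($I{\left(T \right)} = \left(-5\right) \left(-5\right) = 25$)
$n{\left(v,B \right)} = 0$ ($n{\left(v,B \right)} = 0 \cdot 7 \cdot 25 = 0 \cdot 25 = 0$)
$254753 + n{\left(467,-236 \right)} = 254753 + 0 = 254753$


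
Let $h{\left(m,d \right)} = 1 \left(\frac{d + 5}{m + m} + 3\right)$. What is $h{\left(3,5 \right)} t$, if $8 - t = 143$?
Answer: $-630$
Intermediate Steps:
$h{\left(m,d \right)} = 3 + \frac{5 + d}{2 m}$ ($h{\left(m,d \right)} = 1 \left(\frac{5 + d}{2 m} + 3\right) = 1 \left(3 + \frac{5 + d}{2 m}\right) = 3 + \frac{5 + d}{2 m}$)
$t = -135$ ($t = 8 - 143 = -135$)
$h{\left(3,5 \right)} t = \frac{5 + 5 + 6 \cdot 3}{2 \cdot 3} \left(-135\right) = \frac{1}{2} \cdot \frac{1}{3} \left(5 + 5 + 18\right) \left(-135\right) = \frac{1}{2} \cdot \frac{1}{3} \cdot 28 \left(-135\right) = \frac{14}{3} \left(-135\right) = -630$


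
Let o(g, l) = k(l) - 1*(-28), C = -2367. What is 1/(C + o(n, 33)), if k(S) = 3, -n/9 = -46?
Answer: -1/2336 ≈ -0.00042808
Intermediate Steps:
n = 414 (n = -9*(-46) = 414)
o(g, l) = 31 (o(g, l) = 3 - 1*(-28) = 3 + 28 = 31)
1/(C + o(n, 33)) = 1/(-2367 + 31) = 1/(-2336) = -1/2336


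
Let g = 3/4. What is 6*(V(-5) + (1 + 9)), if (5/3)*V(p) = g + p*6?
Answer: -453/10 ≈ -45.300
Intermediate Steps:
g = 3/4 (g = 3*(1/4) = 3/4 ≈ 0.75000)
V(p) = 9/20 + 18*p/5 (V(p) = 3*(3/4 + p*6)/5 = 3*(3/4 + 6*p)/5 = 9/20 + 18*p/5)
6*(V(-5) + (1 + 9)) = 6*((9/20 + (18/5)*(-5)) + (1 + 9)) = 6*((9/20 - 18) + 10) = 6*(-351/20 + 10) = 6*(-151/20) = -453/10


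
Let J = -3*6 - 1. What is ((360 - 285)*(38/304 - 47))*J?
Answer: 534375/8 ≈ 66797.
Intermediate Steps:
J = -19 (J = -18 - 1 = -19)
((360 - 285)*(38/304 - 47))*J = ((360 - 285)*(38/304 - 47))*(-19) = (75*(38*(1/304) - 47))*(-19) = (75*(1/8 - 47))*(-19) = (75*(-375/8))*(-19) = -28125/8*(-19) = 534375/8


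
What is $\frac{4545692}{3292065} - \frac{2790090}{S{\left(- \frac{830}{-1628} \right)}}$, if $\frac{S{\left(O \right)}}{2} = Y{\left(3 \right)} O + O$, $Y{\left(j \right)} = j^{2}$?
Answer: $- \frac{74766805863383}{273241395} \approx -2.7363 \cdot 10^{5}$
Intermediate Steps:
$S{\left(O \right)} = 20 O$ ($S{\left(O \right)} = 2 \left(3^{2} O + O\right) = 2 \left(9 O + O\right) = 2 \cdot 10 O = 20 O$)
$\frac{4545692}{3292065} - \frac{2790090}{S{\left(- \frac{830}{-1628} \right)}} = \frac{4545692}{3292065} - \frac{2790090}{20 \left(- \frac{830}{-1628}\right)} = 4545692 \cdot \frac{1}{3292065} - \frac{2790090}{20 \left(\left(-830\right) \left(- \frac{1}{1628}\right)\right)} = \frac{4545692}{3292065} - \frac{2790090}{20 \cdot \frac{415}{814}} = \frac{4545692}{3292065} - \frac{2790090}{\frac{4150}{407}} = \frac{4545692}{3292065} - \frac{113556663}{415} = - \frac{74766805863383}{273241395}$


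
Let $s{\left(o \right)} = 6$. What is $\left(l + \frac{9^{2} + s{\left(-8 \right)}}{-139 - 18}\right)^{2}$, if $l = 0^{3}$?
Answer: $\frac{7569}{24649} \approx 0.30707$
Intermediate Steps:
$l = 0$
$\left(l + \frac{9^{2} + s{\left(-8 \right)}}{-139 - 18}\right)^{2} = \left(0 + \frac{9^{2} + 6}{-139 - 18}\right)^{2} = \left(0 + \frac{81 + 6}{-157}\right)^{2} = \left(0 + 87 \left(- \frac{1}{157}\right)\right)^{2} = \left(0 - \frac{87}{157}\right)^{2} = \left(- \frac{87}{157}\right)^{2} = \frac{7569}{24649}$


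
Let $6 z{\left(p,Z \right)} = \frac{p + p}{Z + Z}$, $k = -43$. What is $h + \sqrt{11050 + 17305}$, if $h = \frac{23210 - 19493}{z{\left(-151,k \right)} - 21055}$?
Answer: $- \frac{958986}{5432039} + \sqrt{28355} \approx 168.21$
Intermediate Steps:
$z{\left(p,Z \right)} = \frac{p}{6 Z}$ ($z{\left(p,Z \right)} = \frac{\left(p + p\right) \frac{1}{Z + Z}}{6} = \frac{2 p \frac{1}{2 Z}}{6} = \frac{p \frac{1}{Z}}{6} = \frac{p}{6 Z}$)
$h = - \frac{958986}{5432039}$ ($h = \frac{23210 - 19493}{\frac{1}{6} \left(-151\right) \frac{1}{-43} - 21055} = \frac{3717}{\frac{1}{6} \left(-151\right) \left(- \frac{1}{43}\right) - 21055} = \frac{3717}{\frac{151}{258} - 21055} = \frac{3717}{- \frac{5432039}{258}} = 3717 \left(- \frac{258}{5432039}\right) = - \frac{958986}{5432039} \approx -0.17654$)
$h + \sqrt{11050 + 17305} = - \frac{958986}{5432039} + \sqrt{11050 + 17305} = - \frac{958986}{5432039} + \sqrt{28355}$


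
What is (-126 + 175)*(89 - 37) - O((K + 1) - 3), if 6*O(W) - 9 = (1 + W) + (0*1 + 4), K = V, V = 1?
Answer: 15275/6 ≈ 2545.8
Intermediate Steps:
K = 1
O(W) = 7/3 + W/6 (O(W) = 3/2 + ((1 + W) + (0*1 + 4))/6 = 3/2 + ((1 + W) + (0 + 4))/6 = 3/2 + ((1 + W) + 4)/6 = 3/2 + (5 + W)/6 = 3/2 + (⅚ + W/6) = 7/3 + W/6)
(-126 + 175)*(89 - 37) - O((K + 1) - 3) = (-126 + 175)*(89 - 37) - (7/3 + ((1 + 1) - 3)/6) = 49*52 - (7/3 + (2 - 3)/6) = 2548 - (7/3 + (⅙)*(-1)) = 2548 - (7/3 - ⅙) = 2548 - 1*13/6 = 2548 - 13/6 = 15275/6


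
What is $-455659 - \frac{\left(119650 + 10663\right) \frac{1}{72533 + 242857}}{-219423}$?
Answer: $- \frac{31533343403579917}{69203819970} \approx -4.5566 \cdot 10^{5}$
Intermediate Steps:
$-455659 - \frac{\left(119650 + 10663\right) \frac{1}{72533 + 242857}}{-219423} = -455659 - \frac{130313}{315390} \left(- \frac{1}{219423}\right) = -455659 - - \frac{130313}{69203819970} = -455659 + \frac{130313}{69203819970} = - \frac{31533343403579917}{69203819970}$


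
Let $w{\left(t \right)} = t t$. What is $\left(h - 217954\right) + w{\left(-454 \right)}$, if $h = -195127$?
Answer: $-206965$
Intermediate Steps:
$w{\left(t \right)} = t^{2}$
$\left(h - 217954\right) + w{\left(-454 \right)} = \left(-195127 - 217954\right) + \left(-454\right)^{2} = -413081 + 206116 = -206965$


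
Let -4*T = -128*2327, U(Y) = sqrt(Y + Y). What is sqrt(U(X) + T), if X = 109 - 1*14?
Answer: sqrt(74464 + sqrt(190)) ≈ 272.91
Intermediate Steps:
X = 95 (X = 109 - 14 = 95)
U(Y) = sqrt(2)*sqrt(Y) (U(Y) = sqrt(2*Y) = sqrt(2)*sqrt(Y))
T = 74464 (T = -(-32)*2327 = -1/4*(-297856) = 74464)
sqrt(U(X) + T) = sqrt(sqrt(2)*sqrt(95) + 74464) = sqrt(sqrt(190) + 74464) = sqrt(74464 + sqrt(190))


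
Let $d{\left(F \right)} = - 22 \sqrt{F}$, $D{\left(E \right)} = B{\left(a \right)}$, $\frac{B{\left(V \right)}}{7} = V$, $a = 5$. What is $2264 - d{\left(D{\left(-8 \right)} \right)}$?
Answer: $2264 + 22 \sqrt{35} \approx 2394.2$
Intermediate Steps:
$B{\left(V \right)} = 7 V$
$D{\left(E \right)} = 35$ ($D{\left(E \right)} = 7 \cdot 5 = 35$)
$2264 - d{\left(D{\left(-8 \right)} \right)} = 2264 - - 22 \sqrt{35} = 2264 + 22 \sqrt{35}$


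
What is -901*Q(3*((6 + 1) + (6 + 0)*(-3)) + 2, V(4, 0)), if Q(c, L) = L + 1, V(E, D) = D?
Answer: -901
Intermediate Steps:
Q(c, L) = 1 + L
-901*Q(3*((6 + 1) + (6 + 0)*(-3)) + 2, V(4, 0)) = -901*(1 + 0) = -901*1 = -901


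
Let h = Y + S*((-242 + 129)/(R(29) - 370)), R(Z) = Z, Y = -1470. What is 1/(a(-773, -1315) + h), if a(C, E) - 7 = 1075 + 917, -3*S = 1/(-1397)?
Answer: 1429131/756010412 ≈ 0.0018904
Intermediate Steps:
S = 1/4191 (S = -⅓/(-1397) = -⅓*(-1/1397) = 1/4191 ≈ 0.00023861)
a(C, E) = 1999 (a(C, E) = 7 + (1075 + 917) = 7 + 1992 = 1999)
h = -2100822457/1429131 (h = -1470 + ((-242 + 129)/(29 - 370))/4191 = -1470 + (-113/(-341))/4191 = -1470 + (-113*(-1/341))/4191 = -1470 + (1/4191)*(113/341) = -1470 + 113/1429131 = -2100822457/1429131 ≈ -1470.0)
1/(a(-773, -1315) + h) = 1/(1999 - 2100822457/1429131) = 1/(756010412/1429131) = 1429131/756010412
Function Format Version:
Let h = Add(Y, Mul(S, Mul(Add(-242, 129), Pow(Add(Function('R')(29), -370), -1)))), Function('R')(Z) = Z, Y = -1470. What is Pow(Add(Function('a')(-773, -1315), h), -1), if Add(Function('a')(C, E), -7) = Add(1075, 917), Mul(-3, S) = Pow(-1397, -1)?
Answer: Rational(1429131, 756010412) ≈ 0.0018904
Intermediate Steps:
S = Rational(1, 4191) (S = Mul(Rational(-1, 3), Pow(-1397, -1)) = Mul(Rational(-1, 3), Rational(-1, 1397)) = Rational(1, 4191) ≈ 0.00023861)
Function('a')(C, E) = 1999 (Function('a')(C, E) = Add(7, Add(1075, 917)) = Add(7, 1992) = 1999)
h = Rational(-2100822457, 1429131) (h = Add(-1470, Mul(Rational(1, 4191), Mul(Add(-242, 129), Pow(Add(29, -370), -1)))) = Add(-1470, Mul(Rational(1, 4191), Mul(-113, Pow(-341, -1)))) = Add(-1470, Mul(Rational(1, 4191), Mul(-113, Rational(-1, 341)))) = Add(-1470, Mul(Rational(1, 4191), Rational(113, 341))) = Add(-1470, Rational(113, 1429131)) = Rational(-2100822457, 1429131) ≈ -1470.0)
Pow(Add(Function('a')(-773, -1315), h), -1) = Pow(Add(1999, Rational(-2100822457, 1429131)), -1) = Pow(Rational(756010412, 1429131), -1) = Rational(1429131, 756010412)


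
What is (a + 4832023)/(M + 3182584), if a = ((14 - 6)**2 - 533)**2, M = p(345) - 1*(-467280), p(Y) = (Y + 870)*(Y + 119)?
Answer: 631498/526703 ≈ 1.1990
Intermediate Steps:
p(Y) = (119 + Y)*(870 + Y) (p(Y) = (870 + Y)*(119 + Y) = (119 + Y)*(870 + Y))
M = 1031040 (M = (103530 + 345**2 + 989*345) - 1*(-467280) = (103530 + 119025 + 341205) + 467280 = 563760 + 467280 = 1031040)
a = 219961 (a = (8**2 - 533)**2 = (64 - 533)**2 = (-469)**2 = 219961)
(a + 4832023)/(M + 3182584) = (219961 + 4832023)/(1031040 + 3182584) = 5051984/4213624 = 5051984*(1/4213624) = 631498/526703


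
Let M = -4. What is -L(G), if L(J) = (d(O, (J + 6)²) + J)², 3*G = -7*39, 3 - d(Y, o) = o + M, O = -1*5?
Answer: -53421481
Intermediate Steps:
O = -5
d(Y, o) = 7 - o (d(Y, o) = 3 - (o - 4) = 3 - (-4 + o) = 3 + (4 - o) = 7 - o)
G = -91 (G = (-7*39)/3 = (⅓)*(-273) = -91)
L(J) = (7 + J - (6 + J)²)² (L(J) = ((7 - (J + 6)²) + J)² = ((7 - (6 + J)²) + J)² = (7 + J - (6 + J)²)²)
-L(G) = -(7 - 91 - (6 - 91)²)² = -(7 - 91 - 1*(-85)²)² = -(7 - 91 - 1*7225)² = -(7 - 91 - 7225)² = -1*(-7309)² = -1*53421481 = -53421481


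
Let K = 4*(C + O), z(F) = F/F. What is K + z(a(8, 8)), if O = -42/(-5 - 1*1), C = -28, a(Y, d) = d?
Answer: -83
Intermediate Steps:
O = 7 (O = -42/(-5 - 1) = -42/(-6) = -42*(-1)/6 = -7*(-1) = 7)
z(F) = 1
K = -84 (K = 4*(-28 + 7) = 4*(-21) = -84)
K + z(a(8, 8)) = -84 + 1 = -83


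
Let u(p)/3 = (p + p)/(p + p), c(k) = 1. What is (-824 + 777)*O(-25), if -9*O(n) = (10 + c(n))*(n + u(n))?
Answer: -11374/9 ≈ -1263.8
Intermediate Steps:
u(p) = 3 (u(p) = 3*((p + p)/(p + p)) = 3*((2*p)/((2*p))) = 3*((2*p)*(1/(2*p))) = 3*1 = 3)
O(n) = -11/3 - 11*n/9 (O(n) = -(10 + 1)*(n + 3)/9 = -11*(3 + n)/9 = -(33 + 11*n)/9 = -11/3 - 11*n/9)
(-824 + 777)*O(-25) = (-824 + 777)*(-11/3 - 11/9*(-25)) = -47*(-11/3 + 275/9) = -47*242/9 = -11374/9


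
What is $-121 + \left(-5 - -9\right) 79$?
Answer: $195$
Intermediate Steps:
$-121 + \left(-5 - -9\right) 79 = -121 + \left(-5 + 9\right) 79 = -121 + 4 \cdot 79 = -121 + 316 = 195$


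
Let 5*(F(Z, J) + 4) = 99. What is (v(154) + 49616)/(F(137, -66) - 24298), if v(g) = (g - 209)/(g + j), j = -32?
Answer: -30265485/14812142 ≈ -2.0433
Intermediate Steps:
F(Z, J) = 79/5 (F(Z, J) = -4 + (1/5)*99 = -4 + 99/5 = 79/5)
v(g) = (-209 + g)/(-32 + g) (v(g) = (g - 209)/(g - 32) = (-209 + g)/(-32 + g))
(v(154) + 49616)/(F(137, -66) - 24298) = ((-209 + 154)/(-32 + 154) + 49616)/(79/5 - 24298) = (-55/122 + 49616)/(-121411/5) = ((1/122)*(-55) + 49616)*(-5/121411) = (-55/122 + 49616)*(-5/121411) = (6053097/122)*(-5/121411) = -30265485/14812142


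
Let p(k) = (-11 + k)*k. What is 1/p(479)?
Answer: 1/224172 ≈ 4.4609e-6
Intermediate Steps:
p(k) = k*(-11 + k)
1/p(479) = 1/(479*(-11 + 479)) = 1/(479*468) = 1/224172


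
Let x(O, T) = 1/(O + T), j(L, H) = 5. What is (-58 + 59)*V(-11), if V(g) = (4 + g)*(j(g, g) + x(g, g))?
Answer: -763/22 ≈ -34.682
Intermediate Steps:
V(g) = (4 + g)*(5 + 1/(2*g)) (V(g) = (4 + g)*(5 + 1/(g + g)) = (4 + g)*(5 + 1/(2*g)))
(-58 + 59)*V(-11) = (-58 + 59)*(41/2 + 2/(-11) + 5*(-11)) = 1*(41/2 + 2*(-1/11) - 55) = 1*(41/2 - 2/11 - 55) = 1*(-763/22) = -763/22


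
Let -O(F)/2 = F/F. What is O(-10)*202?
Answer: -404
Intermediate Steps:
O(F) = -2 (O(F) = -2*F/F = -2*1 = -2)
O(-10)*202 = -2*202 = -404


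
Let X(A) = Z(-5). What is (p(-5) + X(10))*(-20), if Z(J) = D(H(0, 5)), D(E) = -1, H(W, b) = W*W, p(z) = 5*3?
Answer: -280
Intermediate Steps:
p(z) = 15
H(W, b) = W**2
Z(J) = -1
X(A) = -1
(p(-5) + X(10))*(-20) = (15 - 1)*(-20) = 14*(-20) = -280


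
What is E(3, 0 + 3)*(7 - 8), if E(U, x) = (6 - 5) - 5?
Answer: 4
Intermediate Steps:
E(U, x) = -4 (E(U, x) = 1 - 5 = -4)
E(3, 0 + 3)*(7 - 8) = -4*(7 - 8) = -4*(-1) = 4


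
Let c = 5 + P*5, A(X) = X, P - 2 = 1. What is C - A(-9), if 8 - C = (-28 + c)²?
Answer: -47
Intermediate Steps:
P = 3 (P = 2 + 1 = 3)
c = 20 (c = 5 + 3*5 = 5 + 15 = 20)
C = -56 (C = 8 - (-28 + 20)² = 8 - 1*(-8)² = 8 - 1*64 = 8 - 64 = -56)
C - A(-9) = -56 - 1*(-9) = -56 + 9 = -47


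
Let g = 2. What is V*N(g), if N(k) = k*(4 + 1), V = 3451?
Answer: 34510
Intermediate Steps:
N(k) = 5*k (N(k) = k*5 = 5*k)
V*N(g) = 3451*(5*2) = 3451*10 = 34510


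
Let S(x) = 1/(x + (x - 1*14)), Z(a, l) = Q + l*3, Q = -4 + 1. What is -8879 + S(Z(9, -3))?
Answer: -337403/38 ≈ -8879.0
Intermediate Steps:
Q = -3
Z(a, l) = -3 + 3*l (Z(a, l) = -3 + l*3 = -3 + 3*l)
S(x) = 1/(-14 + 2*x) (S(x) = 1/(x + (x - 14)) = 1/(x + (-14 + x)) = 1/(-14 + 2*x))
-8879 + S(Z(9, -3)) = -8879 + 1/(2*(-7 + (-3 + 3*(-3)))) = -8879 + 1/(2*(-7 + (-3 - 9))) = -8879 + 1/(2*(-7 - 12)) = -8879 + (½)/(-19) = -8879 + (½)*(-1/19) = -8879 - 1/38 = -337403/38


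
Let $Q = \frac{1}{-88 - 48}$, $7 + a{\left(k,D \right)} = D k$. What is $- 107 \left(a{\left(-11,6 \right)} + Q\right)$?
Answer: $\frac{1062403}{136} \approx 7811.8$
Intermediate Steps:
$a{\left(k,D \right)} = -7 + D k$
$Q = - \frac{1}{136}$ ($Q = \frac{1}{-136} = - \frac{1}{136} \approx -0.0073529$)
$- 107 \left(a{\left(-11,6 \right)} + Q\right) = - 107 \left(\left(-7 + 6 \left(-11\right)\right) - \frac{1}{136}\right) = - 107 \left(\left(-7 - 66\right) - \frac{1}{136}\right) = - 107 \left(-73 - \frac{1}{136}\right) = \left(-107\right) \left(- \frac{9929}{136}\right) = \frac{1062403}{136}$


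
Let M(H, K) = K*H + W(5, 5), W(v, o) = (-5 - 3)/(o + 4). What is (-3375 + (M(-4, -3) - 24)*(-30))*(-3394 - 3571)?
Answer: 62441225/3 ≈ 2.0814e+7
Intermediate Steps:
W(v, o) = -8/(4 + o)
M(H, K) = -8/9 + H*K (M(H, K) = K*H - 8/(4 + 5) = H*K - 8/9 = -8/9 + H*K)
(-3375 + (M(-4, -3) - 24)*(-30))*(-3394 - 3571) = (-3375 + ((-8/9 - 4*(-3)) - 24)*(-30))*(-3394 - 3571) = (-3375 + ((-8/9 + 12) - 24)*(-30))*(-6965) = (-3375 + (100/9 - 24)*(-30))*(-6965) = (-3375 - 116/9*(-30))*(-6965) = (-3375 + 1160/3)*(-6965) = -8965/3*(-6965) = 62441225/3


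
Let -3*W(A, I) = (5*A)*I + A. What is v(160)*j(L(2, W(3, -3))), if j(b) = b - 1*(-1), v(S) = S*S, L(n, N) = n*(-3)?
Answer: -128000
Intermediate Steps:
W(A, I) = -A/3 - 5*A*I/3 (W(A, I) = -((5*A)*I + A)/3 = -(5*A*I + A)/3 = -(A + 5*A*I)/3 = -A/3 - 5*A*I/3)
L(n, N) = -3*n
v(S) = S²
j(b) = 1 + b (j(b) = b + 1 = 1 + b)
v(160)*j(L(2, W(3, -3))) = 160²*(1 - 3*2) = 25600*(1 - 6) = 25600*(-5) = -128000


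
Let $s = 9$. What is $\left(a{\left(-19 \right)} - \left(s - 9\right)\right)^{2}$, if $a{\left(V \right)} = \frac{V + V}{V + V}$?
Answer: $1$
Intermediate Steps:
$a{\left(V \right)} = 1$ ($a{\left(V \right)} = \frac{2 V}{2 V} = 2 V \frac{1}{2 V} = 1$)
$\left(a{\left(-19 \right)} - \left(s - 9\right)\right)^{2} = \left(1 - \left(9 - 9\right)\right)^{2} = \left(1 - 0\right)^{2} = \left(1 + 0\right)^{2} = 1^{2} = 1$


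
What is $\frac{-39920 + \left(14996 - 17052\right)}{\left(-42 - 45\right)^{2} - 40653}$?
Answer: $\frac{1166}{919} \approx 1.2688$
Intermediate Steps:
$\frac{-39920 + \left(14996 - 17052\right)}{\left(-42 - 45\right)^{2} - 40653} = \frac{-39920 + \left(14996 - 17052\right)}{\left(-87\right)^{2} - 40653} = \frac{-39920 - 2056}{7569 - 40653} = - \frac{41976}{-33084} = \left(-41976\right) \left(- \frac{1}{33084}\right) = \frac{1166}{919}$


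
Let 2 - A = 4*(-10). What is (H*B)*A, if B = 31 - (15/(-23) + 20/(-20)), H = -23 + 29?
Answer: 189252/23 ≈ 8228.3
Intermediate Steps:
H = 6
B = 751/23 (B = 31 - (15*(-1/23) + 20*(-1/20)) = 31 - (-15/23 - 1) = 31 - 1*(-38/23) = 31 + 38/23 = 751/23 ≈ 32.652)
A = 42 (A = 2 - 4*(-10) = 2 - 1*(-40) = 2 + 40 = 42)
(H*B)*A = (6*(751/23))*42 = (4506/23)*42 = 189252/23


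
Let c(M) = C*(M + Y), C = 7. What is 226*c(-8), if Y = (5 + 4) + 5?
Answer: 9492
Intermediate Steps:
Y = 14 (Y = 9 + 5 = 14)
c(M) = 98 + 7*M (c(M) = 7*(M + 14) = 7*(14 + M) = 98 + 7*M)
226*c(-8) = 226*(98 + 7*(-8)) = 226*(98 - 56) = 226*42 = 9492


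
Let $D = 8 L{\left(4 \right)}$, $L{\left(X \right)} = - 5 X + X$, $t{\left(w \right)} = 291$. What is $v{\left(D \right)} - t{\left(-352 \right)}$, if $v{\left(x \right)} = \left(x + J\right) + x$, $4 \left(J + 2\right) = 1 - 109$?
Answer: $-576$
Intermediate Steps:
$J = -29$ ($J = -2 + \frac{1 - 109}{4} = -2 + \frac{1}{4} \left(-108\right) = -2 - 27 = -29$)
$L{\left(X \right)} = - 4 X$
$D = -128$ ($D = 8 \left(\left(-4\right) 4\right) = 8 \left(-16\right) = -128$)
$v{\left(x \right)} = -29 + 2 x$ ($v{\left(x \right)} = \left(x - 29\right) + x = \left(-29 + x\right) + x = -29 + 2 x$)
$v{\left(D \right)} - t{\left(-352 \right)} = \left(-29 + 2 \left(-128\right)\right) - 291 = \left(-29 - 256\right) - 291 = -285 - 291 = -576$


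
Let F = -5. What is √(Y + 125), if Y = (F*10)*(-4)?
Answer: 5*√13 ≈ 18.028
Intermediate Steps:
Y = 200 (Y = -5*10*(-4) = -50*(-4) = 200)
√(Y + 125) = √(200 + 125) = √325 = 5*√13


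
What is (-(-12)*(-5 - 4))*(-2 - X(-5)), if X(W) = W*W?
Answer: 2916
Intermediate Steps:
X(W) = W²
(-(-12)*(-5 - 4))*(-2 - X(-5)) = (-(-12)*(-5 - 4))*(-2 - 1*(-5)²) = (-(-12)*(-9))*(-2 - 1*25) = (-4*27)*(-2 - 25) = -108*(-27) = 2916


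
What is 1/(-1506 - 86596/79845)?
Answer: -79845/120333166 ≈ -0.00066353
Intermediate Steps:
1/(-1506 - 86596/79845) = 1/(-120333166/79845) = -79845/120333166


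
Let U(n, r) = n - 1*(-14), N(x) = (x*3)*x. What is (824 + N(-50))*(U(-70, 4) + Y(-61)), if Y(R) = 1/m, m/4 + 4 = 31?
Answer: -12583807/27 ≈ -4.6607e+5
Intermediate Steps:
m = 108 (m = -16 + 4*31 = -16 + 124 = 108)
N(x) = 3*x**2 (N(x) = (3*x)*x = 3*x**2)
U(n, r) = 14 + n (U(n, r) = n + 14 = 14 + n)
Y(R) = 1/108
(824 + N(-50))*(U(-70, 4) + Y(-61)) = (824 + 3*(-50)**2)*((14 - 70) + 1/108) = (824 + 3*2500)*(-56 + 1/108) = (824 + 7500)*(-6047/108) = 8324*(-6047/108) = -12583807/27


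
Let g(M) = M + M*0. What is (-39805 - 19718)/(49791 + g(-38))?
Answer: -59523/49753 ≈ -1.1964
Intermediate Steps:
g(M) = M (g(M) = M + 0 = M)
(-39805 - 19718)/(49791 + g(-38)) = (-39805 - 19718)/(49791 - 38) = -59523/49753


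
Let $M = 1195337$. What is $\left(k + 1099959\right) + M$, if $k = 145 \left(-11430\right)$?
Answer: $637946$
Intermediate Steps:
$k = -1657350$
$\left(k + 1099959\right) + M = \left(-1657350 + 1099959\right) + 1195337 = -557391 + 1195337 = 637946$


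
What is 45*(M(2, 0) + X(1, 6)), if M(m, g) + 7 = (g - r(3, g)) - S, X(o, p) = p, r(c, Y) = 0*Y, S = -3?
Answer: 90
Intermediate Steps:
r(c, Y) = 0
M(m, g) = -4 + g (M(m, g) = -7 + ((g - 1*0) - 1*(-3)) = -7 + ((g + 0) + 3) = -7 + (g + 3) = -7 + (3 + g) = -4 + g)
45*(M(2, 0) + X(1, 6)) = 45*((-4 + 0) + 6) = 45*(-4 + 6) = 45*2 = 90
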